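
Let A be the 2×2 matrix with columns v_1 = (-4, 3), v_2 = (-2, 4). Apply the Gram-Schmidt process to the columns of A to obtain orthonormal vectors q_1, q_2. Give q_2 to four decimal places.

q_2 = (0.6000, 0.8000)

q_1 = v_1/‖v_1‖ = (-4, 3)/5.0000 = (-0.8000, 0.6000).
r_{12} = q_1·v_2 = 4.0000.
u_2 = v_2 − 4.0000·q_1 = (1.2000, 1.6000).
‖u_2‖ = 2.0000, so q_2 = (0.6000, 0.8000).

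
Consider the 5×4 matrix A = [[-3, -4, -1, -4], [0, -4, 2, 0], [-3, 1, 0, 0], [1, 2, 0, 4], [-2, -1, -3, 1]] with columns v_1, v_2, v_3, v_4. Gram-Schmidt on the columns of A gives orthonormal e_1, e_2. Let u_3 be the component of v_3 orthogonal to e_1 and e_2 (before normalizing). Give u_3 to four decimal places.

v_1 = (-3, 0, -3, 1, -2); ‖v_1‖ = 4.7958, so e_1 = (-0.6255, 0.0000, -0.6255, 0.2085, -0.4170).
e_1·v_2 = (-0.6255)·(-4) + 0.0000·(-4) + (-0.6255)·1 + 0.2085·2 + (-0.4170)·(-1) = 2.7107.
u_2 = v_2 − 2.7107·e_1 = (-2.3043, -4.0000, 2.6957, 1.4348, 0.1304).
‖u_2‖ = 5.5364, so e_2 = (-0.4162, -0.7225, 0.4869, 0.2592, 0.0236).
e_1·v_3 = (-0.6255)·(-1) + 0.0000·2 + (-0.6255)·0 + 0.2085·0 + (-0.4170)·(-3) = 1.8766; e_2·v_3 = (-0.4162)·(-1) + (-0.7225)·2 + 0.4869·0 + 0.2592·0 + 0.0236·(-3) = -1.0994.
u_3 = v_3 − 1.8766·e_1 + 1.0994·e_2 = (-0.2837, 1.2057, 1.7092, -0.1064, -2.1915).

u_3 = (-0.2837, 1.2057, 1.7092, -0.1064, -2.1915)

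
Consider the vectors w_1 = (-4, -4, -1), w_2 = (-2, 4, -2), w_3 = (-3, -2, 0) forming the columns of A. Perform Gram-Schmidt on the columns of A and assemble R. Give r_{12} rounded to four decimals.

e_1 = w_1/‖w_1‖ = (-4, -4, -1)/5.7446 = (-0.6963, -0.6963, -0.1741).
r_{12} = e_1·w_2 = -1.0445.

r_{12} = -1.0445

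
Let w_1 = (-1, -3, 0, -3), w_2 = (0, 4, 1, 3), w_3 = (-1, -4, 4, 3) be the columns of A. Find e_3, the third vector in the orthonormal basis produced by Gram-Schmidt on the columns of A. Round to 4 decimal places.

w_1 = (-1, -3, 0, -3); ‖w_1‖ = 4.3589, so e_1 = (-0.2294, -0.6882, 0.0000, -0.6882).
e_1·w_2 = (-0.2294)·0 + (-0.6882)·4 + 0.0000·1 + (-0.6882)·3 = -4.8177.
u_2 = w_2 + 4.8177·e_1 = (-1.1053, 0.6842, 1.0000, -0.3158).
‖u_2‖ = 1.6702, so e_2 = (-0.6618, 0.4097, 0.5987, -0.1891).
e_1·w_3 = (-0.2294)·(-1) + (-0.6882)·(-4) + 0.0000·4 + (-0.6882)·3 = 0.9177; e_2·w_3 = (-0.6618)·(-1) + 0.4097·(-4) + 0.5987·4 + (-0.1891)·3 = 0.8508.
u_3 = w_3 − 0.9177·e_1 − 0.8508·e_2 = (-0.2264, -3.7170, 3.4906, 3.7925).
‖u_3‖ = 6.3588, so e_3 = (-0.0356, -0.5845, 0.5489, 0.5964).

e_3 = (-0.0356, -0.5845, 0.5489, 0.5964)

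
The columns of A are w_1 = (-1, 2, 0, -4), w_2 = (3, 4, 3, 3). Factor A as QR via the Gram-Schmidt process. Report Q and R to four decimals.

Q = [[-0.2182, 0.4182], [0.4364, 0.7318], [0.0000, 0.4704], [-0.8729, 0.2614]], R = [[4.5826, -1.5275], [0.0000, 6.3770]]

w_1 = (-1, 2, 0, -4); ‖w_1‖ = 4.5826, so e_1 = (-0.2182, 0.4364, 0.0000, -0.8729).
e_1·w_2 = (-0.2182)·3 + 0.4364·4 + 0.0000·3 + (-0.8729)·3 = -1.5275.
u_2 = w_2 + 1.5275·e_1 = (2.6667, 4.6667, 3.0000, 1.6667).
‖u_2‖ = 6.3770, so e_2 = (0.4182, 0.7318, 0.4704, 0.2614).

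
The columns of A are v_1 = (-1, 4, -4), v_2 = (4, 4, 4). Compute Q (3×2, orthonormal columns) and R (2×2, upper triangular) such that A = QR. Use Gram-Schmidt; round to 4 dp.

Q = [[-0.1741, 0.5627], [0.6963, 0.6506], [-0.6963, 0.5100]], R = [[5.7446, -0.6963], [0.0000, 6.8931]]

q_1 = v_1/‖v_1‖ = (-1, 4, -4)/5.7446 = (-0.1741, 0.6963, -0.6963).
r_{12} = q_1·v_2 = -0.6963.
u_2 = v_2 + 0.6963·q_1 = (3.8788, 4.4848, 3.5152).
‖u_2‖ = 6.8931, so q_2 = (0.5627, 0.6506, 0.5100).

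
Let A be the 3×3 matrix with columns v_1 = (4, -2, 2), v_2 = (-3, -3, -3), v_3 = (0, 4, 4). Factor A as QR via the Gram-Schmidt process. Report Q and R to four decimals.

v_1 = (4, -2, 2); ‖v_1‖ = 4.8990, so q_1 = (0.8165, -0.4082, 0.4082).
q_1·v_2 = 0.8165·(-3) + (-0.4082)·(-3) + 0.4082·(-3) = -2.4495.
u_2 = v_2 + 2.4495·q_1 = (-1.0000, -4.0000, -2.0000).
‖u_2‖ = 4.5826, so q_2 = (-0.2182, -0.8729, -0.4364).
q_1·v_3 = 0.8165·0 + (-0.4082)·4 + 0.4082·4 = 0.0000; q_2·v_3 = (-0.2182)·0 + (-0.8729)·4 + (-0.4364)·4 = -5.2372.
u_3 = v_3 + 0.0000·q_1 + 5.2372·q_2 = (-1.1429, -0.5714, 1.7143).
‖u_3‖ = 2.1381, so q_3 = (-0.5345, -0.2673, 0.8018).

Q = [[0.8165, -0.2182, -0.5345], [-0.4082, -0.8729, -0.2673], [0.4082, -0.4364, 0.8018]], R = [[4.8990, -2.4495, 0.0000], [0.0000, 4.5826, -5.2372], [0.0000, 0.0000, 2.1381]]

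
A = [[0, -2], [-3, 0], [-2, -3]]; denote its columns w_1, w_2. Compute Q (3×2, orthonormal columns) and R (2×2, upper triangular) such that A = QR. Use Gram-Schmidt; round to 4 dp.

e_1 = w_1/‖w_1‖ = (0, -3, -2)/3.6056 = (0.0000, -0.8321, -0.5547).
r_{12} = e_1·w_2 = 1.6641.
u_2 = w_2 − 1.6641·e_1 = (-2.0000, 1.3846, -2.0769).
‖u_2‖ = 3.1986, so e_2 = (-0.6253, 0.4329, -0.6493).

Q = [[0.0000, -0.6253], [-0.8321, 0.4329], [-0.5547, -0.6493]], R = [[3.6056, 1.6641], [0.0000, 3.1986]]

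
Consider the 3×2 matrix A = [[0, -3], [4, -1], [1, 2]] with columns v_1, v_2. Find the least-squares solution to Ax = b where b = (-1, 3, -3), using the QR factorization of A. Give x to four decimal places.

v_1 = (0, 4, 1); ‖v_1‖ = 4.1231, so q_1 = (0.0000, 0.9701, 0.2425).
q_1·v_2 = 0.0000·(-3) + 0.9701·(-1) + 0.2425·2 = -0.4851.
u_2 = v_2 + 0.4851·q_1 = (-3.0000, -0.5294, 2.1176).
‖u_2‖ = 3.7101, so q_2 = (-0.8086, -0.1427, 0.5708).
Qᵀb = (2.1828, -1.3318).
Back-substitute: x_2 = -1.3318/3.7101 = -0.3590.
x_1 = (2.1828 + 0.4851·(-0.3590))/4.1231 = 0.4872.

x = (0.4872, -0.3590)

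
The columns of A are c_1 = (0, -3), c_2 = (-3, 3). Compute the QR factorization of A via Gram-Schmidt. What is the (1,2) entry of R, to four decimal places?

r_{12} = -3.0000

c_1 = (0, -3); ‖c_1‖ = 3.0000, so e_1 = (0.0000, -1.0000).
r_{12} = e_1·c_2 = -3.0000.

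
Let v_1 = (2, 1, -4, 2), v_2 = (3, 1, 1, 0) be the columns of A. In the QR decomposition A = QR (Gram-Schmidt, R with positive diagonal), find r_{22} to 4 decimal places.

r_{22} = 3.2619

v_1 = (2, 1, -4, 2); ‖v_1‖ = 5.0000, so e_1 = (0.4000, 0.2000, -0.8000, 0.4000).
e_1·v_2 = 0.4000·3 + 0.2000·1 + (-0.8000)·1 + 0.4000·0 = 0.6000.
u_2 = v_2 − 0.6000·e_1 = (2.7600, 0.8800, 1.4800, -0.2400).
r_{22} = ‖u_2‖ = 3.2619.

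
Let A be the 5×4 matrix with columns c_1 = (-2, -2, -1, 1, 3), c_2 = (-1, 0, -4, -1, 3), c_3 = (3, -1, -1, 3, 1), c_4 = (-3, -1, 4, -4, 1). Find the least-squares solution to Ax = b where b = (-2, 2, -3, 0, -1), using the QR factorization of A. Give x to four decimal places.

x = (0.3049, 0.0876, -1.3825, -0.9578)

c_1 = (-2, -2, -1, 1, 3); ‖c_1‖ = 4.3589, so q_1 = (-0.4588, -0.4588, -0.2294, 0.2294, 0.6882).
q_1·c_2 = (-0.4588)·(-1) + (-0.4588)·0 + (-0.2294)·(-4) + 0.2294·(-1) + 0.6882·3 = 3.2118.
u_2 = c_2 − 3.2118·q_1 = (0.4737, 1.4737, -3.2632, -1.7368, 0.7895).
‖u_2‖ = 4.0846, so q_2 = (0.1160, 0.3608, -0.7989, -0.4252, 0.1933).
q_1·c_3 = (-0.4588)·3 + (-0.4588)·(-1) + (-0.2294)·(-1) + 0.2294·3 + 0.6882·1 = 0.6882; q_2·c_3 = 0.1160·3 + 0.3608·(-1) + (-0.7989)·(-1) + (-0.4252)·3 + 0.1933·1 = -0.2964.
u_3 = c_3 − 0.6882·q_1 + 0.2964·q_2 = (3.3502, -0.5773, -1.0789, 2.7161, 0.5836).
‖u_3‖ = 4.5209, so q_3 = (0.7410, -0.1277, -0.2386, 0.6008, 0.1291).
q_1·c_4 = (-0.4588)·(-3) + (-0.4588)·(-1) + (-0.2294)·4 + 0.2294·(-4) + 0.6882·1 = 0.6882; q_2·c_4 = 0.1160·(-3) + 0.3608·(-1) + (-0.7989)·4 + (-0.4252)·(-4) + 0.1933·1 = -2.0101; q_3·c_4 = 0.7410·(-3) + (-0.1277)·(-1) + (-0.2386)·4 + 0.6008·(-4) + 0.1291·1 = -5.3240.
u_4 = c_4 − 0.6882·q_1 + 2.0101·q_2 + 5.3240·q_3 = (1.4942, -0.6388, 1.2815, -1.8140, 1.6021).
‖u_4‖ = 3.1844, so q_4 = (0.4692, -0.2006, 0.4024, -0.5697, 0.5031).
Qᵀb = (0.0000, 2.6930, -1.1506, -3.0501).
Back-substitute: x_4 = -3.0501/3.1844 = -0.9578.
x_3 = (-1.1506 + 5.3240·(-0.9578))/4.5209 = -1.3825.
x_2 = (2.6930 + 0.2964·(-1.3825) + 2.0101·(-0.9578))/4.0846 = 0.0876.
x_1 = (0.0000 − 3.2118·0.0876 − 0.6882·(-1.3825) − 0.6882·(-0.9578))/4.3589 = 0.3049.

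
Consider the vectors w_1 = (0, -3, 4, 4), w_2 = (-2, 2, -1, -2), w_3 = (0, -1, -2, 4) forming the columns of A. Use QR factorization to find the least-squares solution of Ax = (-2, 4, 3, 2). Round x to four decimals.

w_1 = (0, -3, 4, 4); ‖w_1‖ = 6.4031, so e_1 = (0.0000, -0.4685, 0.6247, 0.6247).
e_1·w_2 = 0.0000·(-2) + (-0.4685)·2 + 0.6247·(-1) + 0.6247·(-2) = -2.8111.
u_2 = w_2 + 2.8111·e_1 = (-2.0000, 0.6829, 0.7561, -0.2439).
‖u_2‖ = 2.2578, so e_2 = (-0.8858, 0.3025, 0.3349, -0.1080).
e_1·w_3 = 0.0000·0 + (-0.4685)·(-1) + 0.6247·(-2) + 0.6247·4 = 1.7179; e_2·w_3 = (-0.8858)·0 + 0.3025·(-1) + 0.3349·(-2) + (-0.1080)·4 = -1.4044.
u_3 = w_3 − 1.7179·e_1 + 1.4044·e_2 = (-1.2440, 0.2297, -2.6029, 2.7751).
‖u_3‖ = 4.0096, so e_3 = (-0.3103, 0.0573, -0.6492, 0.6921).
Qᵀb = (1.2494, 3.7702, 0.2864).
Back-substitute: x_3 = 0.2864/4.0096 = 0.0714.
x_2 = (3.7702 + 1.4044·0.0714)/2.2578 = 1.7143.
x_1 = (1.2494 + 2.8111·1.7143 − 1.7179·0.0714)/6.4031 = 0.9286.

x = (0.9286, 1.7143, 0.0714)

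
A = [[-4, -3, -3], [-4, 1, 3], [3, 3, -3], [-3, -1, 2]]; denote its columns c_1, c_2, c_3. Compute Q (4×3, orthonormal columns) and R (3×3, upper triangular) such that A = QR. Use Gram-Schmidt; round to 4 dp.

Q = [[-0.5657, -0.4041, -0.7146], [-0.5657, 0.7506, 0.0598], [0.4243, 0.5196, -0.6653], [-0.4243, 0.0577, 0.2077]], R = [[7.0711, 2.8284, -2.1213], [0.0000, 3.4641, 2.0207], [0.0000, 0.0000, 4.7346]]

q_1 = c_1/‖c_1‖ = (-4, -4, 3, -3)/7.0711 = (-0.5657, -0.5657, 0.4243, -0.4243).
r_{12} = q_1·c_2 = 2.8284.
u_2 = c_2 − 2.8284·q_1 = (-1.4000, 2.6000, 1.8000, 0.2000).
‖u_2‖ = 3.4641, so q_2 = (-0.4041, 0.7506, 0.5196, 0.0577).
r_{13} = q_1·c_3 = -2.1213; r_{23} = q_2·c_3 = 2.0207.
u_3 = c_3 + 2.1213·q_1 − 2.0207·q_2 = (-3.3833, 0.2833, -3.1500, 0.9833).
‖u_3‖ = 4.7346, so q_3 = (-0.7146, 0.0598, -0.6653, 0.2077).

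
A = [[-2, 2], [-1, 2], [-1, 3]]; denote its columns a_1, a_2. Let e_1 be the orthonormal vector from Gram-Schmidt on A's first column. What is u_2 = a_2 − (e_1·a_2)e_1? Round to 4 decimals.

u_2 = (-1.0000, 0.5000, 1.5000)

e_1 = a_1/‖a_1‖ = (-2, -1, -1)/2.4495 = (-0.8165, -0.4082, -0.4082).
r_{12} = e_1·a_2 = -3.6742.
u_2 = a_2 + 3.6742·e_1 = (-1.0000, 0.5000, 1.5000).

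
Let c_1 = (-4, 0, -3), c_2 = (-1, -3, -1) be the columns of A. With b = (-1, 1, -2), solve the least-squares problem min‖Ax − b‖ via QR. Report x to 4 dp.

x = (0.4867, -0.3097)

q_1 = c_1/‖c_1‖ = (-4, 0, -3)/5.0000 = (-0.8000, 0.0000, -0.6000).
r_{12} = q_1·c_2 = 1.4000.
u_2 = c_2 − 1.4000·q_1 = (0.1200, -3.0000, -0.1600).
‖u_2‖ = 3.0067, so q_2 = (0.0399, -0.9978, -0.0532).
Qᵀb = (2.0000, -0.9313).
Back-substitute: x_2 = -0.9313/3.0067 = -0.3097.
x_1 = (2.0000 − 1.4000·(-0.3097))/5.0000 = 0.4867.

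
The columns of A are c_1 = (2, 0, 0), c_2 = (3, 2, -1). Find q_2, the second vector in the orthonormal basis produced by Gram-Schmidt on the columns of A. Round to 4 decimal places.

q_1 = c_1/‖c_1‖ = (2, 0, 0)/2.0000 = (1.0000, 0.0000, 0.0000).
r_{12} = q_1·c_2 = 3.0000.
u_2 = c_2 − 3.0000·q_1 = (0.0000, 2.0000, -1.0000).
‖u_2‖ = 2.2361, so q_2 = (0.0000, 0.8944, -0.4472).

q_2 = (0.0000, 0.8944, -0.4472)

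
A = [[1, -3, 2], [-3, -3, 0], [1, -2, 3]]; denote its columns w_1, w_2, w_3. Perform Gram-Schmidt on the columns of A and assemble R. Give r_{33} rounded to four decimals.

w_1 = (1, -3, 1); ‖w_1‖ = 3.3166, so q_1 = (0.3015, -0.9045, 0.3015).
q_1·w_2 = 0.3015·(-3) + (-0.9045)·(-3) + 0.3015·(-2) = 1.2060.
u_2 = w_2 − 1.2060·q_1 = (-3.3636, -1.9091, -2.3636).
‖u_2‖ = 4.5327, so q_2 = (-0.7421, -0.4212, -0.5215).
q_1·w_3 = 0.3015·2 + (-0.9045)·0 + 0.3015·3 = 1.5076; q_2·w_3 = (-0.7421)·2 + (-0.4212)·0 + (-0.5215)·3 = -3.0485.
u_3 = w_3 − 1.5076·q_1 + 3.0485·q_2 = (-0.7168, 0.0796, 0.9558).
r_{33} = ‖u_3‖ = 1.1973.

r_{33} = 1.1973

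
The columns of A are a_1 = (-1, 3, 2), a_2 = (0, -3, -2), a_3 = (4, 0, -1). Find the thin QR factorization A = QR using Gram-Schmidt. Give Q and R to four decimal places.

a_1 = (-1, 3, 2); ‖a_1‖ = 3.7417, so e_1 = (-0.2673, 0.8018, 0.5345).
e_1·a_2 = (-0.2673)·0 + 0.8018·(-3) + 0.5345·(-2) = -3.4744.
u_2 = a_2 + 3.4744·e_1 = (-0.9286, -0.2143, -0.1429).
‖u_2‖ = 0.9636, so e_2 = (-0.9636, -0.2224, -0.1482).
e_1·a_3 = (-0.2673)·4 + 0.8018·0 + 0.5345·(-1) = -1.6036; e_2·a_3 = (-0.9636)·4 + (-0.2224)·0 + (-0.1482)·(-1) = -3.7062.
u_3 = a_3 + 1.6036·e_1 + 3.7062·e_2 = (0.0000, 0.4615, -0.6923).
‖u_3‖ = 0.8321, so e_3 = (0.0000, 0.5547, -0.8321).

Q = [[-0.2673, -0.9636, 0.0000], [0.8018, -0.2224, 0.5547], [0.5345, -0.1482, -0.8321]], R = [[3.7417, -3.4744, -1.6036], [0.0000, 0.9636, -3.7062], [0.0000, 0.0000, 0.8321]]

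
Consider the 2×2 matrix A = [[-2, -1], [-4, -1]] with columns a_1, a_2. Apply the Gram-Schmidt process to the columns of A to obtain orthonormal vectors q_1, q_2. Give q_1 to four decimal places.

a_1 = (-2, -4); ‖a_1‖ = 4.4721, so q_1 = (-0.4472, -0.8944).

q_1 = (-0.4472, -0.8944)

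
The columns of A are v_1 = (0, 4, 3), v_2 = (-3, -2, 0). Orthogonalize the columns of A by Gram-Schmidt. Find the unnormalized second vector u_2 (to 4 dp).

u_2 = (-3.0000, -0.7200, 0.9600)

q_1 = v_1/‖v_1‖ = (0, 4, 3)/5.0000 = (0.0000, 0.8000, 0.6000).
r_{12} = q_1·v_2 = -1.6000.
u_2 = v_2 + 1.6000·q_1 = (-3.0000, -0.7200, 0.9600).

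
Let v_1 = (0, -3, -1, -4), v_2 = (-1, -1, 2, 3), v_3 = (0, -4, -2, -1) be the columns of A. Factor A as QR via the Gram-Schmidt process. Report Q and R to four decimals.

Q = [[0.0000, -0.3109, 0.1752], [-0.5883, -0.7055, -0.3578], [-0.1961, 0.4903, -0.7901], [-0.7845, 0.4066, 0.4659]], R = [[5.0990, -2.1573, 3.5301], [0.0000, 3.2165, 1.4349], [0.0000, 0.0000, 2.5455]]

q_1 = v_1/‖v_1‖ = (0, -3, -1, -4)/5.0990 = (0.0000, -0.5883, -0.1961, -0.7845).
r_{12} = q_1·v_2 = -2.1573.
u_2 = v_2 + 2.1573·q_1 = (-1.0000, -2.2692, 1.5769, 1.3077).
‖u_2‖ = 3.2165, so q_2 = (-0.3109, -0.7055, 0.4903, 0.4066).
r_{13} = q_1·v_3 = 3.5301; r_{23} = q_2·v_3 = 1.4349.
u_3 = v_3 − 3.5301·q_1 − 1.4349·q_2 = (0.4461, -0.9108, -2.0112, 1.1859).
‖u_3‖ = 2.5455, so q_3 = (0.1752, -0.3578, -0.7901, 0.4659).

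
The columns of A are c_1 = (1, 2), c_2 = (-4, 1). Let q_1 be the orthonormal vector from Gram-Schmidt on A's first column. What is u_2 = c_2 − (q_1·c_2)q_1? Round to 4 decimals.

u_2 = (-3.6000, 1.8000)

q_1 = c_1/‖c_1‖ = (1, 2)/2.2361 = (0.4472, 0.8944).
r_{12} = q_1·c_2 = -0.8944.
u_2 = c_2 + 0.8944·q_1 = (-3.6000, 1.8000).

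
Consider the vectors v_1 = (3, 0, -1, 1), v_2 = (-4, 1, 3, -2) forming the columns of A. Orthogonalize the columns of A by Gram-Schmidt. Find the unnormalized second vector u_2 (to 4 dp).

u_2 = (0.6364, 1.0000, 1.4545, -0.4545)

v_1 = (3, 0, -1, 1); ‖v_1‖ = 3.3166, so q_1 = (0.9045, 0.0000, -0.3015, 0.3015).
q_1·v_2 = 0.9045·(-4) + 0.0000·1 + (-0.3015)·3 + 0.3015·(-2) = -5.1257.
u_2 = v_2 + 5.1257·q_1 = (0.6364, 1.0000, 1.4545, -0.4545).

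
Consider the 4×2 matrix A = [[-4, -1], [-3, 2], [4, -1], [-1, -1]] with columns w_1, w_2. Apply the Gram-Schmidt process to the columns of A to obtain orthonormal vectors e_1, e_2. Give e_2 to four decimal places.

e_2 = (-0.5833, 0.6492, -0.2070, -0.4422)

e_1 = w_1/‖w_1‖ = (-4, -3, 4, -1)/6.4807 = (-0.6172, -0.4629, 0.6172, -0.1543).
r_{12} = e_1·w_2 = -0.7715.
u_2 = w_2 + 0.7715·e_1 = (-1.4762, 1.6429, -0.5238, -1.1190).
‖u_2‖ = 2.5308, so e_2 = (-0.5833, 0.6492, -0.2070, -0.4422).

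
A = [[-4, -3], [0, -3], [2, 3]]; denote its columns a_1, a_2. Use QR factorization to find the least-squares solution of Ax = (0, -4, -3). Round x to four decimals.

q_1 = a_1/‖a_1‖ = (-4, 0, 2)/4.4721 = (-0.8944, 0.0000, 0.4472).
r_{12} = q_1·a_2 = 4.0249.
u_2 = a_2 − 4.0249·q_1 = (0.6000, -3.0000, 1.2000).
‖u_2‖ = 3.2863, so q_2 = (0.1826, -0.9129, 0.3651).
Qᵀb = (-1.3416, 2.5560).
Back-substitute: x_2 = 2.5560/3.2863 = 0.7778.
x_1 = (-1.3416 − 4.0249·0.7778)/4.4721 = -1.0000.

x = (-1.0000, 0.7778)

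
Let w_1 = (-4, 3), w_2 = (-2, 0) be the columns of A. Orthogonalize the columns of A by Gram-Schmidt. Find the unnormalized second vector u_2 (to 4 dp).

e_1 = w_1/‖w_1‖ = (-4, 3)/5.0000 = (-0.8000, 0.6000).
r_{12} = e_1·w_2 = 1.6000.
u_2 = w_2 − 1.6000·e_1 = (-0.7200, -0.9600).

u_2 = (-0.7200, -0.9600)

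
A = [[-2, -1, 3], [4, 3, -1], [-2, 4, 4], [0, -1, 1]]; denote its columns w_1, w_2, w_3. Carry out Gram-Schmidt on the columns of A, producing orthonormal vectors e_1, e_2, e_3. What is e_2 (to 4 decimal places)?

w_1 = (-2, 4, -2, 0); ‖w_1‖ = 4.8990, so e_1 = (-0.4082, 0.8165, -0.4082, 0.0000).
e_1·w_2 = (-0.4082)·(-1) + 0.8165·3 + (-0.4082)·4 + 0.0000·(-1) = 1.2247.
u_2 = w_2 − 1.2247·e_1 = (-0.5000, 2.0000, 4.5000, -1.0000).
‖u_2‖ = 5.0498, so e_2 = (-0.0990, 0.3961, 0.8911, -0.1980).

e_2 = (-0.0990, 0.3961, 0.8911, -0.1980)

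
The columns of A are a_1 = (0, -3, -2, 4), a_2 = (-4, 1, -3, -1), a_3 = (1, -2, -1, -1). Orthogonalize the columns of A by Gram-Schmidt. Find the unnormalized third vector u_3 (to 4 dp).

q_1 = a_1/‖a_1‖ = (0, -3, -2, 4)/5.3852 = (0.0000, -0.5571, -0.3714, 0.7428).
r_{12} = q_1·a_2 = -0.1857.
u_2 = a_2 + 0.1857·q_1 = (-4.0000, 0.8966, -3.0690, -0.8621).
‖u_2‖ = 5.1928, so q_2 = (-0.7703, 0.1727, -0.5910, -0.1660).
r_{13} = q_1·a_3 = 0.7428; r_{23} = q_2·a_3 = -0.3586.
u_3 = a_3 − 0.7428·q_1 + 0.3586·q_2 = (0.7238, -1.5243, -0.9361, -1.6113).

u_3 = (0.7238, -1.5243, -0.9361, -1.6113)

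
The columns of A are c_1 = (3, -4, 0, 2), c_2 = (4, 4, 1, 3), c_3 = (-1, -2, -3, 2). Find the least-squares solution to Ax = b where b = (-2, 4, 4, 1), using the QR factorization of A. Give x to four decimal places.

c_1 = (3, -4, 0, 2); ‖c_1‖ = 5.3852, so e_1 = (0.5571, -0.7428, 0.0000, 0.3714).
e_1·c_2 = 0.5571·4 + (-0.7428)·4 + 0.0000·1 + 0.3714·3 = 0.3714.
u_2 = c_2 − 0.3714·e_1 = (3.7931, 4.2759, 1.0000, 2.8621).
‖u_2‖ = 6.4701, so e_2 = (0.5863, 0.6609, 0.1546, 0.4424).
e_1·c_3 = 0.5571·(-1) + (-0.7428)·(-2) + 0.0000·(-3) + 0.3714·2 = 1.6713; e_2·c_3 = 0.5863·(-1) + 0.6609·(-2) + 0.1546·(-3) + 0.4424·2 = -1.4869.
u_3 = c_3 − 1.6713·e_1 + 1.4869·e_2 = (-1.0593, 0.2241, -2.7702, 2.0371).
‖u_3‖ = 3.6050, so e_3 = (-0.2938, 0.0622, -0.7684, 0.5651).
Qᵀb = (-3.7139, 2.5315, -1.6724).
Back-substitute: x_3 = -1.6724/3.6050 = -0.4639.
x_2 = (2.5315 + 1.4869·(-0.4639))/6.4701 = 0.2847.
x_1 = (-3.7139 − 0.3714·0.2847 − 1.6713·(-0.4639))/5.3852 = -0.5653.

x = (-0.5653, 0.2847, -0.4639)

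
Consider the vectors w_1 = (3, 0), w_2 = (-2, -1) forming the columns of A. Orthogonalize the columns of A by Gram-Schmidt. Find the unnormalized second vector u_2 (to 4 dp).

w_1 = (3, 0); ‖w_1‖ = 3.0000, so q_1 = (1.0000, 0.0000).
q_1·w_2 = 1.0000·(-2) + 0.0000·(-1) = -2.0000.
u_2 = w_2 + 2.0000·q_1 = (0.0000, -1.0000).

u_2 = (0.0000, -1.0000)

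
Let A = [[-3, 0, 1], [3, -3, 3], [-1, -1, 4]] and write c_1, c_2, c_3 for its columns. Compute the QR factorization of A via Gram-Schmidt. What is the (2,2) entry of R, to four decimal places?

c_1 = (-3, 3, -1); ‖c_1‖ = 4.3589, so e_1 = (-0.6882, 0.6882, -0.2294).
e_1·c_2 = (-0.6882)·0 + 0.6882·(-3) + (-0.2294)·(-1) = -1.8353.
u_2 = c_2 + 1.8353·e_1 = (-1.2632, -1.7368, -1.4211).
r_{22} = ‖u_2‖ = 2.5752.

r_{22} = 2.5752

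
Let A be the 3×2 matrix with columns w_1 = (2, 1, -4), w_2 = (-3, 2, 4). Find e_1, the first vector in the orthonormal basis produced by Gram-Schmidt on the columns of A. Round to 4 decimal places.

e_1 = (0.4364, 0.2182, -0.8729)

w_1 = (2, 1, -4); ‖w_1‖ = 4.5826, so e_1 = (0.4364, 0.2182, -0.8729).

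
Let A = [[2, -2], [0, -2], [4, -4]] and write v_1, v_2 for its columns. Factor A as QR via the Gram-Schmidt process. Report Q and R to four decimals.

e_1 = v_1/‖v_1‖ = (2, 0, 4)/4.4721 = (0.4472, 0.0000, 0.8944).
r_{12} = e_1·v_2 = -4.4721.
u_2 = v_2 + 4.4721·e_1 = (0.0000, -2.0000, 0.0000).
‖u_2‖ = 2.0000, so e_2 = (0.0000, -1.0000, 0.0000).

Q = [[0.4472, 0.0000], [0.0000, -1.0000], [0.8944, 0.0000]], R = [[4.4721, -4.4721], [0.0000, 2.0000]]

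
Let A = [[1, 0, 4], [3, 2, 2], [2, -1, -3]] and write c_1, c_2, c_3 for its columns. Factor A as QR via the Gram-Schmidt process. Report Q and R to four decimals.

e_1 = c_1/‖c_1‖ = (1, 3, 2)/3.7417 = (0.2673, 0.8018, 0.5345).
r_{12} = e_1·c_2 = 1.0690.
u_2 = c_2 − 1.0690·e_1 = (-0.2857, 1.1429, -1.5714).
‖u_2‖ = 1.9640, so e_2 = (-0.1455, 0.5819, -0.8001).
r_{13} = e_1·c_3 = 1.0690; r_{23} = e_2·c_3 = 2.9823.
u_3 = c_3 − 1.0690·e_1 − 2.9823·e_2 = (4.1481, -0.5926, -1.1852).
‖u_3‖ = 4.3546, so e_3 = (0.9526, -0.1361, -0.2722).

Q = [[0.2673, -0.1455, 0.9526], [0.8018, 0.5819, -0.1361], [0.5345, -0.8001, -0.2722]], R = [[3.7417, 1.0690, 1.0690], [0.0000, 1.9640, 2.9823], [0.0000, 0.0000, 4.3546]]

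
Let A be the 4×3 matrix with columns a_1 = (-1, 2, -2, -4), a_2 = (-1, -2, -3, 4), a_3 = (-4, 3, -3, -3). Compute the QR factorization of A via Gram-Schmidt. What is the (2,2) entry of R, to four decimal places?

a_1 = (-1, 2, -2, -4); ‖a_1‖ = 5.0000, so e_1 = (-0.2000, 0.4000, -0.4000, -0.8000).
e_1·a_2 = (-0.2000)·(-1) + 0.4000·(-2) + (-0.4000)·(-3) + (-0.8000)·4 = -2.6000.
u_2 = a_2 + 2.6000·e_1 = (-1.5200, -0.9600, -4.0400, 1.9200).
r_{22} = ‖u_2‖ = 4.8208.

r_{22} = 4.8208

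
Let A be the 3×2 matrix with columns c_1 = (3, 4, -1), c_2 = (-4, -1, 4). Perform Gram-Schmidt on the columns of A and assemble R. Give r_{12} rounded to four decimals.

c_1 = (3, 4, -1); ‖c_1‖ = 5.0990, so q_1 = (0.5883, 0.7845, -0.1961).
r_{12} = q_1·c_2 = -3.9223.

r_{12} = -3.9223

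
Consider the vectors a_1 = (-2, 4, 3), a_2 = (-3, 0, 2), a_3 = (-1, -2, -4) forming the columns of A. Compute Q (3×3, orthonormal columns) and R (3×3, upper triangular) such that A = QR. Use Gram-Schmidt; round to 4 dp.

a_1 = (-2, 4, 3); ‖a_1‖ = 5.3852, so e_1 = (-0.3714, 0.7428, 0.5571).
e_1·a_2 = (-0.3714)·(-3) + 0.7428·0 + 0.5571·2 = 2.2283.
u_2 = a_2 − 2.2283·e_1 = (-2.1724, -1.6552, 0.7586).
‖u_2‖ = 2.8345, so e_2 = (-0.7664, -0.5839, 0.2676).
e_1·a_3 = (-0.3714)·(-1) + 0.7428·(-2) + 0.5571·(-4) = -3.3425; e_2·a_3 = (-0.7664)·(-1) + (-0.5839)·(-2) + 0.2676·(-4) = 0.8637.
u_3 = a_3 + 3.3425·e_1 − 0.8637·e_2 = (-1.5794, 0.9871, -2.3691).
‖u_3‖ = 3.0136, so e_3 = (-0.5241, 0.3276, -0.7861).

Q = [[-0.3714, -0.7664, -0.5241], [0.7428, -0.5839, 0.3276], [0.5571, 0.2676, -0.7861]], R = [[5.3852, 2.2283, -3.3425], [0.0000, 2.8345, 0.8637], [0.0000, 0.0000, 3.0136]]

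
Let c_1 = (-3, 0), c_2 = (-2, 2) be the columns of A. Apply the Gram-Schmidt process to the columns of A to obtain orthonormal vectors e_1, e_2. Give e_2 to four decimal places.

e_1 = c_1/‖c_1‖ = (-3, 0)/3.0000 = (-1.0000, 0.0000).
r_{12} = e_1·c_2 = 2.0000.
u_2 = c_2 − 2.0000·e_1 = (0.0000, 2.0000).
‖u_2‖ = 2.0000, so e_2 = (0.0000, 1.0000).

e_2 = (0.0000, 1.0000)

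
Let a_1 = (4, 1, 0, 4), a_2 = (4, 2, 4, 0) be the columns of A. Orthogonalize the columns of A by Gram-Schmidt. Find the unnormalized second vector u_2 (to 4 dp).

u_2 = (1.8182, 1.4545, 4.0000, -2.1818)

a_1 = (4, 1, 0, 4); ‖a_1‖ = 5.7446, so q_1 = (0.6963, 0.1741, 0.0000, 0.6963).
q_1·a_2 = 0.6963·4 + 0.1741·2 + 0.0000·4 + 0.6963·0 = 3.1334.
u_2 = a_2 − 3.1334·q_1 = (1.8182, 1.4545, 4.0000, -2.1818).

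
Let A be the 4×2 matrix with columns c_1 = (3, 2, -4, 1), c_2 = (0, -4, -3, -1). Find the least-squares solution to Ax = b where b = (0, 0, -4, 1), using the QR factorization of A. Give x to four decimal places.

q_1 = c_1/‖c_1‖ = (3, 2, -4, 1)/5.4772 = (0.5477, 0.3651, -0.7303, 0.1826).
r_{12} = q_1·c_2 = 0.5477.
u_2 = c_2 − 0.5477·q_1 = (-0.3000, -4.2000, -2.6000, -1.1000).
‖u_2‖ = 5.0695, so q_2 = (-0.0592, -0.8285, -0.5129, -0.2170).
Qᵀb = (3.1038, 1.8345).
Back-substitute: x_2 = 1.8345/5.0695 = 0.3619.
x_1 = (3.1038 − 0.5477·0.3619)/5.4772 = 0.5305.

x = (0.5305, 0.3619)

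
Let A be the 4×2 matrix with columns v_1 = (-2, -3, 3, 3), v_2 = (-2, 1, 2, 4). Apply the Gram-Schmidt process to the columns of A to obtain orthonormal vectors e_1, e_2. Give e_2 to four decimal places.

e_2 = (-0.2119, 0.7768, 0.0441, 0.5914)

v_1 = (-2, -3, 3, 3); ‖v_1‖ = 5.5678, so e_1 = (-0.3592, -0.5388, 0.5388, 0.5388).
e_1·v_2 = (-0.3592)·(-2) + (-0.5388)·1 + 0.5388·2 + 0.5388·4 = 3.4125.
u_2 = v_2 − 3.4125·e_1 = (-0.7742, 2.8387, 0.1613, 2.1613).
‖u_2‖ = 3.6544, so e_2 = (-0.2119, 0.7768, 0.0441, 0.5914).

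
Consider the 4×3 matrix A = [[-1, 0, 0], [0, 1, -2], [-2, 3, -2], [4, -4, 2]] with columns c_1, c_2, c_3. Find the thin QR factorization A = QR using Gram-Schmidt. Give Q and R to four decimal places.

Q = [[-0.2182, -0.6097, -0.5987], [0.0000, 0.5820, -0.7783], [-0.4364, 0.5266, 0.1796], [0.8729, 0.1109, -0.0599]], R = [[4.5826, -4.8008, 2.6186], [0.0000, 1.7182, -1.9954], [0.0000, 0.0000, 1.0776]]

c_1 = (-1, 0, -2, 4); ‖c_1‖ = 4.5826, so e_1 = (-0.2182, 0.0000, -0.4364, 0.8729).
e_1·c_2 = (-0.2182)·0 + 0.0000·1 + (-0.4364)·3 + 0.8729·(-4) = -4.8008.
u_2 = c_2 + 4.8008·e_1 = (-1.0476, 1.0000, 0.9048, 0.1905).
‖u_2‖ = 1.7182, so e_2 = (-0.6097, 0.5820, 0.5266, 0.1109).
e_1·c_3 = (-0.2182)·0 + 0.0000·(-2) + (-0.4364)·(-2) + 0.8729·2 = 2.6186; e_2·c_3 = (-0.6097)·0 + 0.5820·(-2) + 0.5266·(-2) + 0.1109·2 = -1.9954.
u_3 = c_3 − 2.6186·e_1 + 1.9954·e_2 = (-0.6452, -0.8387, 0.1935, -0.0645).
‖u_3‖ = 1.0776, so e_3 = (-0.5987, -0.7783, 0.1796, -0.0599).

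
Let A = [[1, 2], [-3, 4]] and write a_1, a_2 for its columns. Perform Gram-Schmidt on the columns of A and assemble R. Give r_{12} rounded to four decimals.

r_{12} = -3.1623

a_1 = (1, -3); ‖a_1‖ = 3.1623, so q_1 = (0.3162, -0.9487).
r_{12} = q_1·a_2 = -3.1623.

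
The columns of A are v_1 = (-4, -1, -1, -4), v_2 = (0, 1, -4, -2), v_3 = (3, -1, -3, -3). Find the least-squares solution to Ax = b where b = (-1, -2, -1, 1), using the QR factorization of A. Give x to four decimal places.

v_1 = (-4, -1, -1, -4); ‖v_1‖ = 5.8310, so e_1 = (-0.6860, -0.1715, -0.1715, -0.6860).
e_1·v_2 = (-0.6860)·0 + (-0.1715)·1 + (-0.1715)·(-4) + (-0.6860)·(-2) = 1.8865.
u_2 = v_2 − 1.8865·e_1 = (1.2941, 1.3235, -3.6765, -0.7059).
‖u_2‖ = 4.1763, so e_2 = (0.3099, 0.3169, -0.8803, -0.1690).
e_1·v_3 = (-0.6860)·3 + (-0.1715)·(-1) + (-0.1715)·(-3) + (-0.6860)·(-3) = 0.6860; e_2·v_3 = 0.3099·3 + 0.3169·(-1) + (-0.8803)·(-3) + (-0.1690)·(-3) = 3.7607.
u_3 = v_3 − 0.6860·e_1 − 3.7607·e_2 = (2.3052, -2.0742, 0.4283, -1.8938).
‖u_3‖ = 3.6587, so e_3 = (0.6301, -0.5669, 0.1171, -0.5176).
Qᵀb = (0.5145, -0.2324, -0.1309).
Back-substitute: x_3 = -0.1309/3.6587 = -0.0358.
x_2 = (-0.2324 − 3.7607·(-0.0358))/4.1763 = -0.0234.
x_1 = (0.5145 − 1.8865·(-0.0234) − 0.6860·(-0.0358))/5.8310 = 0.1000.

x = (0.1000, -0.0234, -0.0358)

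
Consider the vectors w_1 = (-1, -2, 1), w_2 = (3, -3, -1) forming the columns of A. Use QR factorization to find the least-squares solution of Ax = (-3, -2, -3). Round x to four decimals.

e_1 = w_1/‖w_1‖ = (-1, -2, 1)/2.4495 = (-0.4082, -0.8165, 0.4082).
r_{12} = e_1·w_2 = 0.8165.
u_2 = w_2 − 0.8165·e_1 = (3.3333, -2.3333, -1.3333).
‖u_2‖ = 4.2817, so e_2 = (0.7785, -0.5449, -0.3114).
Qᵀb = (1.6330, -0.3114).
Back-substitute: x_2 = -0.3114/4.2817 = -0.0727.
x_1 = (1.6330 − 0.8165·(-0.0727))/2.4495 = 0.6909.

x = (0.6909, -0.0727)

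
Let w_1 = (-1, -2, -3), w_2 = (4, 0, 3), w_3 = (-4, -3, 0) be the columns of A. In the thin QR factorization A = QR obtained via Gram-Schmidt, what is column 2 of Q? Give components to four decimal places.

q_2 = (0.8542, -0.5165, 0.0596)

w_1 = (-1, -2, -3); ‖w_1‖ = 3.7417, so q_1 = (-0.2673, -0.5345, -0.8018).
q_1·w_2 = (-0.2673)·4 + (-0.5345)·0 + (-0.8018)·3 = -3.4744.
u_2 = w_2 + 3.4744·q_1 = (3.0714, -1.8571, 0.2143).
‖u_2‖ = 3.5956, so q_2 = (0.8542, -0.5165, 0.0596).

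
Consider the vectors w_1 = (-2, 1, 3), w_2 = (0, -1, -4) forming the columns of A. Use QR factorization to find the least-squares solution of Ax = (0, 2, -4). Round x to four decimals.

x = (0.1739, 0.9565)

q_1 = w_1/‖w_1‖ = (-2, 1, 3)/3.7417 = (-0.5345, 0.2673, 0.8018).
r_{12} = q_1·w_2 = -3.4744.
u_2 = w_2 + 3.4744·q_1 = (-1.8571, -0.0714, -1.2143).
‖u_2‖ = 2.2200, so q_2 = (-0.8365, -0.0322, -0.5470).
Qᵀb = (-2.6726, 2.1235).
Back-substitute: x_2 = 2.1235/2.2200 = 0.9565.
x_1 = (-2.6726 + 3.4744·0.9565)/3.7417 = 0.1739.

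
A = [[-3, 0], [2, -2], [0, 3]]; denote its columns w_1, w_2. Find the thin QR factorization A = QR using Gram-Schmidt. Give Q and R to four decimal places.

Q = [[-0.8321, -0.2691], [0.5547, -0.4036], [0.0000, 0.8745]], R = [[3.6056, -1.1094], [0.0000, 3.4306]]

w_1 = (-3, 2, 0); ‖w_1‖ = 3.6056, so q_1 = (-0.8321, 0.5547, 0.0000).
q_1·w_2 = (-0.8321)·0 + 0.5547·(-2) + 0.0000·3 = -1.1094.
u_2 = w_2 + 1.1094·q_1 = (-0.9231, -1.3846, 3.0000).
‖u_2‖ = 3.4306, so q_2 = (-0.2691, -0.4036, 0.8745).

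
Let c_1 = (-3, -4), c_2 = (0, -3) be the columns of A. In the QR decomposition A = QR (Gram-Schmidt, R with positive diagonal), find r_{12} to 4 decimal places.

q_1 = c_1/‖c_1‖ = (-3, -4)/5.0000 = (-0.6000, -0.8000).
r_{12} = q_1·c_2 = 2.4000.

r_{12} = 2.4000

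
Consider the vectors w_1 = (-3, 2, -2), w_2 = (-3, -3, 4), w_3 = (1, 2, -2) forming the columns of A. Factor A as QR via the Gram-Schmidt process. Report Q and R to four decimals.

Q = [[-0.7276, -0.6807, 0.0850], [0.4851, -0.4229, 0.7654], [-0.4851, 0.5982, 0.6379]], R = [[4.1231, -1.2127, 1.2127], [0.0000, 5.7035, -2.7228], [0.0000, 0.0000, 0.3402]]

w_1 = (-3, 2, -2); ‖w_1‖ = 4.1231, so q_1 = (-0.7276, 0.4851, -0.4851).
q_1·w_2 = (-0.7276)·(-3) + 0.4851·(-3) + (-0.4851)·4 = -1.2127.
u_2 = w_2 + 1.2127·q_1 = (-3.8824, -2.4118, 3.4118).
‖u_2‖ = 5.7035, so q_2 = (-0.6807, -0.4229, 0.5982).
q_1·w_3 = (-0.7276)·1 + 0.4851·2 + (-0.4851)·(-2) = 1.2127; q_2·w_3 = (-0.6807)·1 + (-0.4229)·2 + 0.5982·(-2) = -2.7228.
u_3 = w_3 − 1.2127·q_1 + 2.7228·q_2 = (0.0289, 0.2604, 0.2170).
‖u_3‖ = 0.3402, so q_3 = (0.0850, 0.7654, 0.6379).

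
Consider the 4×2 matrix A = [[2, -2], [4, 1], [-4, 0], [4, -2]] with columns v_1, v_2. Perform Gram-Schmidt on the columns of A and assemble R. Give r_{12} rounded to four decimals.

r_{12} = -1.1094

v_1 = (2, 4, -4, 4); ‖v_1‖ = 7.2111, so e_1 = (0.2774, 0.5547, -0.5547, 0.5547).
r_{12} = e_1·v_2 = -1.1094.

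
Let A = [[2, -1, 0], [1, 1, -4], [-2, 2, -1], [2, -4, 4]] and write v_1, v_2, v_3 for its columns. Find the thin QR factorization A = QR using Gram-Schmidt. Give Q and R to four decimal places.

v_1 = (2, 1, -2, 2); ‖v_1‖ = 3.6056, so e_1 = (0.5547, 0.2774, -0.5547, 0.5547).
e_1·v_2 = 0.5547·(-1) + 0.2774·1 + (-0.5547)·2 + 0.5547·(-4) = -3.6056.
u_2 = v_2 + 3.6056·e_1 = (1.0000, 2.0000, 0.0000, -2.0000).
‖u_2‖ = 3.0000, so e_2 = (0.3333, 0.6667, 0.0000, -0.6667).
e_1·v_3 = 0.5547·0 + 0.2774·(-4) + (-0.5547)·(-1) + 0.5547·4 = 1.6641; e_2·v_3 = 0.3333·0 + 0.6667·(-4) + (0.0000)·(-1) + (-0.6667)·4 = -5.3333.
u_3 = v_3 − 1.6641·e_1 + 5.3333·e_2 = (0.8547, -0.9060, -0.0769, -0.4786).
‖u_3‖ = 1.3365, so e_3 = (0.6395, -0.6779, -0.0576, -0.3581).

Q = [[0.5547, 0.3333, 0.6395], [0.2774, 0.6667, -0.6779], [-0.5547, 0.0000, -0.0576], [0.5547, -0.6667, -0.3581]], R = [[3.6056, -3.6056, 1.6641], [0.0000, 3.0000, -5.3333], [0.0000, 0.0000, 1.3365]]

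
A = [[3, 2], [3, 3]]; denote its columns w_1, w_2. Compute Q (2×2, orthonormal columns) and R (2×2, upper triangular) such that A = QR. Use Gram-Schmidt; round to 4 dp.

w_1 = (3, 3); ‖w_1‖ = 4.2426, so e_1 = (0.7071, 0.7071).
e_1·w_2 = 0.7071·2 + 0.7071·3 = 3.5355.
u_2 = w_2 − 3.5355·e_1 = (-0.5000, 0.5000).
‖u_2‖ = 0.7071, so e_2 = (-0.7071, 0.7071).

Q = [[0.7071, -0.7071], [0.7071, 0.7071]], R = [[4.2426, 3.5355], [0.0000, 0.7071]]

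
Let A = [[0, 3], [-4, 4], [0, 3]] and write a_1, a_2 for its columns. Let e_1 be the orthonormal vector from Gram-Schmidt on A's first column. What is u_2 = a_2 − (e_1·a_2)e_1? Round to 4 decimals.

e_1 = a_1/‖a_1‖ = (0, -4, 0)/4.0000 = (0.0000, -1.0000, 0.0000).
r_{12} = e_1·a_2 = -4.0000.
u_2 = a_2 + 4.0000·e_1 = (3.0000, 0.0000, 3.0000).

u_2 = (3.0000, 0.0000, 3.0000)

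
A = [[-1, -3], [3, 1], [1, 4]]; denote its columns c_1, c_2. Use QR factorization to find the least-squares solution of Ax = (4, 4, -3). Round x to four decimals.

c_1 = (-1, 3, 1); ‖c_1‖ = 3.3166, so q_1 = (-0.3015, 0.9045, 0.3015).
q_1·c_2 = (-0.3015)·(-3) + 0.9045·1 + 0.3015·4 = 3.0151.
u_2 = c_2 − 3.0151·q_1 = (-2.0909, -1.7273, 3.0909).
‖u_2‖ = 4.1121, so q_2 = (-0.5085, -0.4200, 0.7517).
Qᵀb = (1.5076, -5.9691).
Back-substitute: x_2 = -5.9691/4.1121 = -1.4516.
x_1 = (1.5076 − 3.0151·(-1.4516))/3.3166 = 1.7742.

x = (1.7742, -1.4516)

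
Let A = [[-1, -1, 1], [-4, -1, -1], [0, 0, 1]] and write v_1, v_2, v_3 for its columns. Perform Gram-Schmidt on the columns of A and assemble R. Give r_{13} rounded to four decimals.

r_{13} = 0.7276

v_1 = (-1, -4, 0); ‖v_1‖ = 4.1231, so e_1 = (-0.2425, -0.9701, 0.0000).
r_{13} = e_1·v_3 = 0.7276.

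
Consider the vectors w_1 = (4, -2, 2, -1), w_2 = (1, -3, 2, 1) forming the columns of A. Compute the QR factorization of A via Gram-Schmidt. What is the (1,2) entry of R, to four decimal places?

w_1 = (4, -2, 2, -1); ‖w_1‖ = 5.0000, so e_1 = (0.8000, -0.4000, 0.4000, -0.2000).
r_{12} = e_1·w_2 = 2.6000.

r_{12} = 2.6000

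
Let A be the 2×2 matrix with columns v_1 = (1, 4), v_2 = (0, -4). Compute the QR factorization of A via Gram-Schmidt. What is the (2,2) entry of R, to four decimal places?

r_{22} = 0.9701

q_1 = v_1/‖v_1‖ = (1, 4)/4.1231 = (0.2425, 0.9701).
r_{12} = q_1·v_2 = -3.8806.
u_2 = v_2 + 3.8806·q_1 = (0.9412, -0.2353).
r_{22} = ‖u_2‖ = 0.9701.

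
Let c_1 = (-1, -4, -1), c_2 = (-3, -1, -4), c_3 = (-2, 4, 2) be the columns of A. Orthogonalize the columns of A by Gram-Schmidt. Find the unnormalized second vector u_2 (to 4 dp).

c_1 = (-1, -4, -1); ‖c_1‖ = 4.2426, so q_1 = (-0.2357, -0.9428, -0.2357).
q_1·c_2 = (-0.2357)·(-3) + (-0.9428)·(-1) + (-0.2357)·(-4) = 2.5927.
u_2 = c_2 − 2.5927·q_1 = (-2.3889, 1.4444, -3.3889).

u_2 = (-2.3889, 1.4444, -3.3889)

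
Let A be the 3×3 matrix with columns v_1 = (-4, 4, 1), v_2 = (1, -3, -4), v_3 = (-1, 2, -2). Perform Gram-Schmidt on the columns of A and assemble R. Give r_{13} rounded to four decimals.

r_{13} = 1.7408

v_1 = (-4, 4, 1); ‖v_1‖ = 5.7446, so e_1 = (-0.6963, 0.6963, 0.1741).
r_{13} = e_1·v_3 = 1.7408.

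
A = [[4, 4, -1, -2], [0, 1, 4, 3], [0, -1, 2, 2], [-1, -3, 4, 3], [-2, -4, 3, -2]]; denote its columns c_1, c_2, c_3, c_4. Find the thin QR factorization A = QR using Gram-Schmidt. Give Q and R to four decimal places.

Q = [[0.8729, -0.3970, 0.1047, -0.2532], [0.0000, 0.3474, 0.9230, -0.1654], [0.0000, -0.3474, 0.1923, 0.3824], [-0.2182, -0.5956, 0.3119, 0.4650], [-0.4364, -0.4963, 0.0534, -0.7389]], R = [[4.5826, 5.8919, -3.0551, -1.5275], [0.0000, 2.8785, -2.7792, 0.3474], [0.0000, 0.0000, 5.3798, 3.7731], [0.0000, 0.0000, 0.0000, 3.6482]]

c_1 = (4, 0, 0, -1, -2); ‖c_1‖ = 4.5826, so q_1 = (0.8729, 0.0000, 0.0000, -0.2182, -0.4364).
q_1·c_2 = 0.8729·4 + 0.0000·1 + 0.0000·(-1) + (-0.2182)·(-3) + (-0.4364)·(-4) = 5.8919.
u_2 = c_2 − 5.8919·q_1 = (-1.1429, 1.0000, -1.0000, -1.7143, -1.4286).
‖u_2‖ = 2.8785, so q_2 = (-0.3970, 0.3474, -0.3474, -0.5956, -0.4963).
q_1·c_3 = 0.8729·(-1) + 0.0000·4 + 0.0000·2 + (-0.2182)·4 + (-0.4364)·3 = -3.0551; q_2·c_3 = (-0.3970)·(-1) + 0.3474·4 + (-0.3474)·2 + (-0.5956)·4 + (-0.4963)·3 = -2.7792.
u_3 = c_3 + 3.0551·q_1 + 2.7792·q_2 = (0.5632, 4.9655, 1.0345, 1.6782, 0.2874).
‖u_3‖ = 5.3798, so q_3 = (0.1047, 0.9230, 0.1923, 0.3119, 0.0534).
q_1·c_4 = 0.8729·(-2) + 0.0000·3 + 0.0000·2 + (-0.2182)·3 + (-0.4364)·(-2) = -1.5275; q_2·c_4 = (-0.3970)·(-2) + 0.3474·3 + (-0.3474)·2 + (-0.5956)·3 + (-0.4963)·(-2) = 0.3474; q_3·c_4 = 0.1047·(-2) + 0.9230·3 + 0.1923·2 + 0.3119·3 + 0.0534·(-2) = 3.7731.
u_4 = c_4 + 1.5275·q_1 − 0.3474·q_2 − 3.7731·q_3 = (-0.9237, -0.6033, 1.3952, 1.6966, -2.6958).
‖u_4‖ = 3.6482, so q_4 = (-0.2532, -0.1654, 0.3824, 0.4650, -0.7389).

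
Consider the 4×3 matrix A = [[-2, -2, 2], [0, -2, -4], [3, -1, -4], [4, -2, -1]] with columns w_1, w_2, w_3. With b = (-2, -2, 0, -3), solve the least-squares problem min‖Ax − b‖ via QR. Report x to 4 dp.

w_1 = (-2, 0, 3, 4); ‖w_1‖ = 5.3852, so e_1 = (-0.3714, 0.0000, 0.5571, 0.7428).
e_1·w_2 = (-0.3714)·(-2) + 0.0000·(-2) + 0.5571·(-1) + 0.7428·(-2) = -1.2999.
u_2 = w_2 + 1.2999·e_1 = (-2.4828, -2.0000, -0.2759, -1.0345).
‖u_2‖ = 3.3631, so e_2 = (-0.7382, -0.5947, -0.0820, -0.3076).
e_1·w_3 = (-0.3714)·2 + 0.0000·(-4) + 0.5571·(-4) + 0.7428·(-1) = -3.7139; e_2·w_3 = (-0.7382)·2 + (-0.5947)·(-4) + (-0.0820)·(-4) + (-0.3076)·(-1) = 1.5380.
u_3 = w_3 + 3.7139·e_1 − 1.5380·e_2 = (1.7561, -3.0854, -1.8049, 2.2317).
‖u_3‖ = 4.5652, so e_3 = (0.3847, -0.6758, -0.3954, 0.4888).
Qᵀb = (-1.4856, 3.5887, -0.8842).
Back-substitute: x_3 = -0.8842/4.5652 = -0.1937.
x_2 = (3.5887 − 1.5380·(-0.1937))/3.3631 = 1.1556.
x_1 = (-1.4856 + 1.2999·1.1556 + 3.7139·(-0.1937))/5.3852 = -0.1305.

x = (-0.1305, 1.1556, -0.1937)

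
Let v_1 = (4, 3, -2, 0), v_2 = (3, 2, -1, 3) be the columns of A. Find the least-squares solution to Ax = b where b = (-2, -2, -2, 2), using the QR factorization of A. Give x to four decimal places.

x = (-0.7116, 0.5318)

v_1 = (4, 3, -2, 0); ‖v_1‖ = 5.3852, so q_1 = (0.7428, 0.5571, -0.3714, 0.0000).
q_1·v_2 = 0.7428·3 + 0.5571·2 + (-0.3714)·(-1) + 0.0000·3 = 3.7139.
u_2 = v_2 − 3.7139·q_1 = (0.2414, -0.0690, 0.3793, 3.0000).
‖u_2‖ = 3.0343, so q_2 = (0.0796, -0.0227, 0.1250, 0.9887).
Qᵀb = (-1.8570, 1.6137).
Back-substitute: x_2 = 1.6137/3.0343 = 0.5318.
x_1 = (-1.8570 − 3.7139·0.5318)/5.3852 = -0.7116.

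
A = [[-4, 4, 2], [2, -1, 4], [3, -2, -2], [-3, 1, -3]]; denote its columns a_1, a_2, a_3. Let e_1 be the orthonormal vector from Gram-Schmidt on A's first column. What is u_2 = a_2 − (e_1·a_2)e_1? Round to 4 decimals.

u_2 = (1.1579, 0.4211, 0.1316, -1.1316)

a_1 = (-4, 2, 3, -3); ‖a_1‖ = 6.1644, so e_1 = (-0.6489, 0.3244, 0.4867, -0.4867).
e_1·a_2 = (-0.6489)·4 + 0.3244·(-1) + 0.4867·(-2) + (-0.4867)·1 = -4.3800.
u_2 = a_2 + 4.3800·e_1 = (1.1579, 0.4211, 0.1316, -1.1316).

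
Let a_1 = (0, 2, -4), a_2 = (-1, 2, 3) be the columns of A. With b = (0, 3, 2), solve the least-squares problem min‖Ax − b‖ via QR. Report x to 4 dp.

x = (0.3148, 1.0370)

a_1 = (0, 2, -4); ‖a_1‖ = 4.4721, so q_1 = (0.0000, 0.4472, -0.8944).
q_1·a_2 = 0.0000·(-1) + 0.4472·2 + (-0.8944)·3 = -1.7889.
u_2 = a_2 + 1.7889·q_1 = (-1.0000, 2.8000, 1.4000).
‖u_2‖ = 3.2863, so q_2 = (-0.3043, 0.8520, 0.4260).
Qᵀb = (-0.4472, 3.4081).
Back-substitute: x_2 = 3.4081/3.2863 = 1.0370.
x_1 = (-0.4472 + 1.7889·1.0370)/4.4721 = 0.3148.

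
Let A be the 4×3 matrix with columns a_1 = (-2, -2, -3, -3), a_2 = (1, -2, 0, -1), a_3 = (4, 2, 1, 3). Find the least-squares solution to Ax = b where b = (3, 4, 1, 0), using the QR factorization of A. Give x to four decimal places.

q_1 = a_1/‖a_1‖ = (-2, -2, -3, -3)/5.0990 = (-0.3922, -0.3922, -0.5883, -0.5883).
r_{12} = q_1·a_2 = 0.9806.
u_2 = a_2 − 0.9806·q_1 = (1.3846, -1.6154, 0.5769, -0.4231).
‖u_2‖ = 2.2447, so q_2 = (0.6169, -0.7197, 0.2570, -0.1885).
r_{13} = q_1·a_3 = -4.7068; r_{23} = q_2·a_3 = 0.7197.
u_3 = a_3 + 4.7068·q_1 − 0.7197·q_2 = (1.7099, 0.6718, -1.9542, 0.3664).
‖u_3‖ = 2.7071, so q_3 = (0.6317, 0.2481, -0.7219, 0.1354).
Qᵀb = (-3.3340, -0.7711, 2.1657).
Back-substitute: x_3 = 2.1657/2.7071 = 0.8000.
x_2 = (-0.7711 − 0.7197·0.8000)/2.2447 = -0.6000.
x_1 = (-3.3340 − 0.9806·(-0.6000) + 4.7068·0.8000)/5.0990 = 0.2000.

x = (0.2000, -0.6000, 0.8000)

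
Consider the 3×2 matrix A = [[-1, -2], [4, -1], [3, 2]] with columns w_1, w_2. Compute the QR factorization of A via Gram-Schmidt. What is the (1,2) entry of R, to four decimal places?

w_1 = (-1, 4, 3); ‖w_1‖ = 5.0990, so e_1 = (-0.1961, 0.7845, 0.5883).
r_{12} = e_1·w_2 = 0.7845.

r_{12} = 0.7845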